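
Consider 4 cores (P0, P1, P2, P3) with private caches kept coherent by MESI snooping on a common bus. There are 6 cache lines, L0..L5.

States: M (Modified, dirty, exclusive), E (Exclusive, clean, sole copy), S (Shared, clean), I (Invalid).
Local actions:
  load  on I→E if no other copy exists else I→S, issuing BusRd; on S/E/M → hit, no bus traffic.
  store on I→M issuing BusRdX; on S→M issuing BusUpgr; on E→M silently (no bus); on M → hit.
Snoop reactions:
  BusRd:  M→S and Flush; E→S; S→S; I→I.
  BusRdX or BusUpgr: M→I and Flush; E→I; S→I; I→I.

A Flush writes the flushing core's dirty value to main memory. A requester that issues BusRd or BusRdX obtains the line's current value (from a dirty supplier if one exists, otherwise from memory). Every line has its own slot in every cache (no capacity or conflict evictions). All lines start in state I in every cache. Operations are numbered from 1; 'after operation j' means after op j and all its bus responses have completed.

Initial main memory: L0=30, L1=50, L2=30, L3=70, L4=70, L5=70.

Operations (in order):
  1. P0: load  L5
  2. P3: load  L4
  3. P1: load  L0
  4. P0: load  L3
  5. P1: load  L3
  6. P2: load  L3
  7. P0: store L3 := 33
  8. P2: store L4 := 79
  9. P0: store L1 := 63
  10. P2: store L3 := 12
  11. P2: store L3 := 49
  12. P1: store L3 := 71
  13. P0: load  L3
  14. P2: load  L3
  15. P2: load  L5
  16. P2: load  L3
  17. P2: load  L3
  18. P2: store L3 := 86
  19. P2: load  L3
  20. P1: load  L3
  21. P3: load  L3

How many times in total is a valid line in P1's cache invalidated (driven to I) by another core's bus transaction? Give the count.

step 1: P0: load  L5  ⟶  EIII  (L5)  txn=BusRd  M[L5]=70
step 2: P3: load  L4  ⟶  IIIE  (L4)  txn=BusRd  M[L4]=70
step 3: P1: load  L0  ⟶  IEII  (L0)  txn=BusRd  M[L0]=30
step 4: P0: load  L3  ⟶  EIII  (L3)  txn=BusRd  M[L3]=70
step 5: P1: load  L3  ⟶  SSII  (L3)  txn=BusRd  M[L3]=70
step 6: P2: load  L3  ⟶  SSSI  (L3)  txn=BusRd  M[L3]=70
step 7: P0: store L3 := 33  ⟶  MIII  (L3)  txn=BusUpgr  M[L3]=70
step 8: P2: store L4 := 79  ⟶  IIMI  (L4)  txn=BusRdX  M[L4]=70
step 9: P0: store L1 := 63  ⟶  MIII  (L1)  txn=BusRdX  M[L1]=50
step 10: P2: store L3 := 12  ⟶  IIMI  (L3)  txn=BusRdX+Flush  M[L3]=33
step 11: P2: store L3 := 49  ⟶  IIMI  (L3)  txn=∅  M[L3]=33
step 12: P1: store L3 := 71  ⟶  IMII  (L3)  txn=BusRdX+Flush  M[L3]=49
step 13: P0: load  L3  ⟶  SSII  (L3)  txn=BusRd+Flush  M[L3]=71
step 14: P2: load  L3  ⟶  SSSI  (L3)  txn=BusRd  M[L3]=71
step 15: P2: load  L5  ⟶  SISI  (L5)  txn=BusRd  M[L5]=70
step 16: P2: load  L3  ⟶  SSSI  (L3)  txn=∅  M[L3]=71
step 17: P2: load  L3  ⟶  SSSI  (L3)  txn=∅  M[L3]=71
step 18: P2: store L3 := 86  ⟶  IIMI  (L3)  txn=BusUpgr  M[L3]=71
step 19: P2: load  L3  ⟶  IIMI  (L3)  txn=∅  M[L3]=71
step 20: P1: load  L3  ⟶  ISSI  (L3)  txn=BusRd+Flush  M[L3]=86
step 21: P3: load  L3  ⟶  ISSS  (L3)  txn=BusRd  M[L3]=86

invalidations = 2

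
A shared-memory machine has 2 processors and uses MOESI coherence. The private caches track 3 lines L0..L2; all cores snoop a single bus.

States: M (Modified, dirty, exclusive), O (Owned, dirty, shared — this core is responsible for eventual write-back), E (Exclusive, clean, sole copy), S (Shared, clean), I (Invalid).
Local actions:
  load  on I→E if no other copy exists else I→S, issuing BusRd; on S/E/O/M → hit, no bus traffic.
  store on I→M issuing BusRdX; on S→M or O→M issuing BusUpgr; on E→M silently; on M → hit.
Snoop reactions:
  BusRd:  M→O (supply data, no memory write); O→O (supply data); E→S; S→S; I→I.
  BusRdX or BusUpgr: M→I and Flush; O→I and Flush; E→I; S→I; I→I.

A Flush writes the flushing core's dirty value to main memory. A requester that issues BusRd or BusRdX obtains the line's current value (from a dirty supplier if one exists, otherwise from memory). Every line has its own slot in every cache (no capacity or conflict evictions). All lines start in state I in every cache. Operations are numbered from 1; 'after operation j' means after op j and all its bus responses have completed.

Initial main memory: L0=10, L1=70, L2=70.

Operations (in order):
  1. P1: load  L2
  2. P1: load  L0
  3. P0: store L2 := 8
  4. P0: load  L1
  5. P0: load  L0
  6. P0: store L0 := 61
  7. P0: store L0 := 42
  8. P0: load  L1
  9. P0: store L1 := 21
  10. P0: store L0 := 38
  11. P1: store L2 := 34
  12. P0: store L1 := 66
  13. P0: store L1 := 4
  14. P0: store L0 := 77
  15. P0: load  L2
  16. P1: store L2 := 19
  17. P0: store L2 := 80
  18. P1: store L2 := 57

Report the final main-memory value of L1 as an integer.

memory[L1] = 70

1. P1: load  L2  bus=[BusRd]  L2: P0=I P1=E  mem[L2]=70
2. P1: load  L0  bus=[BusRd]  L0: P0=I P1=E  mem[L0]=10
3. P0: store L2 := 8  bus=[BusRdX]  L2: P0=M P1=I  mem[L2]=70
4. P0: load  L1  bus=[BusRd]  L1: P0=E P1=I  mem[L1]=70
5. P0: load  L0  bus=[BusRd]  L0: P0=S P1=S  mem[L0]=10
6. P0: store L0 := 61  bus=[BusUpgr]  L0: P0=M P1=I  mem[L0]=10
7. P0: store L0 := 42  bus=[-]  L0: P0=M P1=I  mem[L0]=10
8. P0: load  L1  bus=[-]  L1: P0=E P1=I  mem[L1]=70
9. P0: store L1 := 21  bus=[-]  L1: P0=M P1=I  mem[L1]=70
10. P0: store L0 := 38  bus=[-]  L0: P0=M P1=I  mem[L0]=10
11. P1: store L2 := 34  bus=[BusRdX,Flush]  L2: P0=I P1=M  mem[L2]=8
12. P0: store L1 := 66  bus=[-]  L1: P0=M P1=I  mem[L1]=70
13. P0: store L1 := 4  bus=[-]  L1: P0=M P1=I  mem[L1]=70
14. P0: store L0 := 77  bus=[-]  L0: P0=M P1=I  mem[L0]=10
15. P0: load  L2  bus=[BusRd]  L2: P0=S P1=O  mem[L2]=8
16. P1: store L2 := 19  bus=[BusUpgr]  L2: P0=I P1=M  mem[L2]=8
17. P0: store L2 := 80  bus=[BusRdX,Flush]  L2: P0=M P1=I  mem[L2]=19
18. P1: store L2 := 57  bus=[BusRdX,Flush]  L2: P0=I P1=M  mem[L2]=80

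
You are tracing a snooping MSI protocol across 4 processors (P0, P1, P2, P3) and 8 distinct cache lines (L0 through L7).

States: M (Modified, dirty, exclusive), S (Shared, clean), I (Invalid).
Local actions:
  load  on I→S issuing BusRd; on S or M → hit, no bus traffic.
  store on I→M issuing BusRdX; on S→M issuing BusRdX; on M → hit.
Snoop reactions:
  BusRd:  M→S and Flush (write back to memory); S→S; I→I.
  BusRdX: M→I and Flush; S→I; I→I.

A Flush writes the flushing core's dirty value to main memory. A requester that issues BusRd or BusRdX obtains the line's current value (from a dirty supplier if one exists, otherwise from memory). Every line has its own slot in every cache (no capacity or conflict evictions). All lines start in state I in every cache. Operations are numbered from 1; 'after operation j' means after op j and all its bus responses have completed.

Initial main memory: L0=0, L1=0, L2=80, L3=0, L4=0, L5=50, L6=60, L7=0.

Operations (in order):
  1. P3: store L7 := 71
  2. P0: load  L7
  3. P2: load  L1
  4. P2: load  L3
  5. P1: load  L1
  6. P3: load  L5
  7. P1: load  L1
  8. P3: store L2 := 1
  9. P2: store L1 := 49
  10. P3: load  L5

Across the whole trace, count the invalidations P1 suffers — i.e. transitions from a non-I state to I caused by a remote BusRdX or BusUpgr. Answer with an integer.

step 1: P3: store L7 := 71  ⟶  IIIM  (L7)  txn=BusRdX  M[L7]=0
step 2: P0: load  L7  ⟶  SIIS  (L7)  txn=BusRd+Flush  M[L7]=71
step 3: P2: load  L1  ⟶  IISI  (L1)  txn=BusRd  M[L1]=0
step 4: P2: load  L3  ⟶  IISI  (L3)  txn=BusRd  M[L3]=0
step 5: P1: load  L1  ⟶  ISSI  (L1)  txn=BusRd  M[L1]=0
step 6: P3: load  L5  ⟶  IIIS  (L5)  txn=BusRd  M[L5]=50
step 7: P1: load  L1  ⟶  ISSI  (L1)  txn=∅  M[L1]=0
step 8: P3: store L2 := 1  ⟶  IIIM  (L2)  txn=BusRdX  M[L2]=80
step 9: P2: store L1 := 49  ⟶  IIMI  (L1)  txn=BusRdX  M[L1]=0
step 10: P3: load  L5  ⟶  IIIS  (L5)  txn=∅  M[L5]=50

invalidations = 1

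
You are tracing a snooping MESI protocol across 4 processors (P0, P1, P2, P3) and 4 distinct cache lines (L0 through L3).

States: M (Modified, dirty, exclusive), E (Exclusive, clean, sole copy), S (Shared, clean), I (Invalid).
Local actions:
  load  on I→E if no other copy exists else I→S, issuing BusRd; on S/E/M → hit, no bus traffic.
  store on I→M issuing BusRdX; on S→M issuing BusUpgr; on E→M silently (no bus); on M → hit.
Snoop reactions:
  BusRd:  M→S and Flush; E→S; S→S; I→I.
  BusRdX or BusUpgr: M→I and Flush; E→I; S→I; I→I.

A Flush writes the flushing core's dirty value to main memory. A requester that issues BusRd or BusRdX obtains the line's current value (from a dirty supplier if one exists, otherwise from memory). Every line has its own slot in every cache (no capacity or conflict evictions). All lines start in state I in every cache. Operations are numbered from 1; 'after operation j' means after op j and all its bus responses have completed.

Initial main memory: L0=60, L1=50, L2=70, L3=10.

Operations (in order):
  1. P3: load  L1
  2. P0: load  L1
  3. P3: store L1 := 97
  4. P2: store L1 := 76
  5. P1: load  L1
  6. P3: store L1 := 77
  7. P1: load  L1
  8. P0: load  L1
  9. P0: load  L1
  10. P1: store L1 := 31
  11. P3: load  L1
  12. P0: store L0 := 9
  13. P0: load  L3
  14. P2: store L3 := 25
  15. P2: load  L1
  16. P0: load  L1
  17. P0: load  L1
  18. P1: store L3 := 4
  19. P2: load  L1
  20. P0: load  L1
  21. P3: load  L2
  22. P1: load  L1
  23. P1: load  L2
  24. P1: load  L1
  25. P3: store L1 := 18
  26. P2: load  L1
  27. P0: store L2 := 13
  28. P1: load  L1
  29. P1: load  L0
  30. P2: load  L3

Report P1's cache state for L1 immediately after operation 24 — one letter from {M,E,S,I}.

state = S

[1] P3: load  L1 | P0:I, P1:I, P2:I, P3:E(50) | bus: BusRd
[2] P0: load  L1 | P0:S(50), P1:I, P2:I, P3:S(50) | bus: BusRd
[3] P3: store L1 := 97 | P0:I, P1:I, P2:I, P3:M(97) | bus: BusUpgr
[4] P2: store L1 := 76 | P0:I, P1:I, P2:M(76), P3:I | bus: BusRdX,Flush
[5] P1: load  L1 | P0:I, P1:S(76), P2:S(76), P3:I | bus: BusRd,Flush
[6] P3: store L1 := 77 | P0:I, P1:I, P2:I, P3:M(77) | bus: BusRdX
[7] P1: load  L1 | P0:I, P1:S(77), P2:I, P3:S(77) | bus: BusRd,Flush
[8] P0: load  L1 | P0:S(77), P1:S(77), P2:I, P3:S(77) | bus: BusRd
[9] P0: load  L1 | P0:S(77), P1:S(77), P2:I, P3:S(77) | bus: none
[10] P1: store L1 := 31 | P0:I, P1:M(31), P2:I, P3:I | bus: BusUpgr
[11] P3: load  L1 | P0:I, P1:S(31), P2:I, P3:S(31) | bus: BusRd,Flush
[12] P0: store L0 := 9 | P0:M(9), P1:I, P2:I, P3:I | bus: BusRdX
[13] P0: load  L3 | P0:E(10), P1:I, P2:I, P3:I | bus: BusRd
[14] P2: store L3 := 25 | P0:I, P1:I, P2:M(25), P3:I | bus: BusRdX
[15] P2: load  L1 | P0:I, P1:S(31), P2:S(31), P3:S(31) | bus: BusRd
[16] P0: load  L1 | P0:S(31), P1:S(31), P2:S(31), P3:S(31) | bus: BusRd
[17] P0: load  L1 | P0:S(31), P1:S(31), P2:S(31), P3:S(31) | bus: none
[18] P1: store L3 := 4 | P0:I, P1:M(4), P2:I, P3:I | bus: BusRdX,Flush
[19] P2: load  L1 | P0:S(31), P1:S(31), P2:S(31), P3:S(31) | bus: none
[20] P0: load  L1 | P0:S(31), P1:S(31), P2:S(31), P3:S(31) | bus: none
[21] P3: load  L2 | P0:I, P1:I, P2:I, P3:E(70) | bus: BusRd
[22] P1: load  L1 | P0:S(31), P1:S(31), P2:S(31), P3:S(31) | bus: none
[23] P1: load  L2 | P0:I, P1:S(70), P2:I, P3:S(70) | bus: BusRd
[24] P1: load  L1 | P0:S(31), P1:S(31), P2:S(31), P3:S(31) | bus: none
[25] P3: store L1 := 18 | P0:I, P1:I, P2:I, P3:M(18) | bus: BusUpgr
[26] P2: load  L1 | P0:I, P1:I, P2:S(18), P3:S(18) | bus: BusRd,Flush
[27] P0: store L2 := 13 | P0:M(13), P1:I, P2:I, P3:I | bus: BusRdX
[28] P1: load  L1 | P0:I, P1:S(18), P2:S(18), P3:S(18) | bus: BusRd
[29] P1: load  L0 | P0:S(9), P1:S(9), P2:I, P3:I | bus: BusRd,Flush
[30] P2: load  L3 | P0:I, P1:S(4), P2:S(4), P3:I | bus: BusRd,Flush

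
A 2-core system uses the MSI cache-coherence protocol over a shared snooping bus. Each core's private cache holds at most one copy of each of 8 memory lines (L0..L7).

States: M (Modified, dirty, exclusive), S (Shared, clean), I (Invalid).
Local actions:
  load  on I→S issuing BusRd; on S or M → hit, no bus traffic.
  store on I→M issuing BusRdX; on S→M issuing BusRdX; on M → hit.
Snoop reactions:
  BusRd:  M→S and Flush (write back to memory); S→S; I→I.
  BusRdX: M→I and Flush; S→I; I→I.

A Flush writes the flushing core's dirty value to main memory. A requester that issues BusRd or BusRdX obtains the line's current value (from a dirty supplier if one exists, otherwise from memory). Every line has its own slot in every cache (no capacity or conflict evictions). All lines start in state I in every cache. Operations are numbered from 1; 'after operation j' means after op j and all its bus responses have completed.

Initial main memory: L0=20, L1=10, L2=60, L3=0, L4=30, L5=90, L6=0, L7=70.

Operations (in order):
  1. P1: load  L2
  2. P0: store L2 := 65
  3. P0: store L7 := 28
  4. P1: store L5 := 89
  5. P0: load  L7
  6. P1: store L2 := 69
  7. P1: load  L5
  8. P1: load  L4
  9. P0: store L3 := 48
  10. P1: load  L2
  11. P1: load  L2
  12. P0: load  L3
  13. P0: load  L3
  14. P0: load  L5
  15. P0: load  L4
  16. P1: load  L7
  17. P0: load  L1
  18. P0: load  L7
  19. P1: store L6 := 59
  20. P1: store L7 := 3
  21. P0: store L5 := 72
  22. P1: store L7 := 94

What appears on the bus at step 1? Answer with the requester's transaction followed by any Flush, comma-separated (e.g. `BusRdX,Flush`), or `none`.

1. P1: load  L2  bus=[BusRd]  L2: P0=I P1=S  mem[L2]=60
2. P0: store L2 := 65  bus=[BusRdX]  L2: P0=M P1=I  mem[L2]=60
3. P0: store L7 := 28  bus=[BusRdX]  L7: P0=M P1=I  mem[L7]=70
4. P1: store L5 := 89  bus=[BusRdX]  L5: P0=I P1=M  mem[L5]=90
5. P0: load  L7  bus=[-]  L7: P0=M P1=I  mem[L7]=70
6. P1: store L2 := 69  bus=[BusRdX,Flush]  L2: P0=I P1=M  mem[L2]=65
7. P1: load  L5  bus=[-]  L5: P0=I P1=M  mem[L5]=90
8. P1: load  L4  bus=[BusRd]  L4: P0=I P1=S  mem[L4]=30
9. P0: store L3 := 48  bus=[BusRdX]  L3: P0=M P1=I  mem[L3]=0
10. P1: load  L2  bus=[-]  L2: P0=I P1=M  mem[L2]=65
11. P1: load  L2  bus=[-]  L2: P0=I P1=M  mem[L2]=65
12. P0: load  L3  bus=[-]  L3: P0=M P1=I  mem[L3]=0
13. P0: load  L3  bus=[-]  L3: P0=M P1=I  mem[L3]=0
14. P0: load  L5  bus=[BusRd,Flush]  L5: P0=S P1=S  mem[L5]=89
15. P0: load  L4  bus=[BusRd]  L4: P0=S P1=S  mem[L4]=30
16. P1: load  L7  bus=[BusRd,Flush]  L7: P0=S P1=S  mem[L7]=28
17. P0: load  L1  bus=[BusRd]  L1: P0=S P1=I  mem[L1]=10
18. P0: load  L7  bus=[-]  L7: P0=S P1=S  mem[L7]=28
19. P1: store L6 := 59  bus=[BusRdX]  L6: P0=I P1=M  mem[L6]=0
20. P1: store L7 := 3  bus=[BusRdX]  L7: P0=I P1=M  mem[L7]=28
21. P0: store L5 := 72  bus=[BusRdX]  L5: P0=M P1=I  mem[L5]=89
22. P1: store L7 := 94  bus=[-]  L7: P0=I P1=M  mem[L7]=28

bus = BusRd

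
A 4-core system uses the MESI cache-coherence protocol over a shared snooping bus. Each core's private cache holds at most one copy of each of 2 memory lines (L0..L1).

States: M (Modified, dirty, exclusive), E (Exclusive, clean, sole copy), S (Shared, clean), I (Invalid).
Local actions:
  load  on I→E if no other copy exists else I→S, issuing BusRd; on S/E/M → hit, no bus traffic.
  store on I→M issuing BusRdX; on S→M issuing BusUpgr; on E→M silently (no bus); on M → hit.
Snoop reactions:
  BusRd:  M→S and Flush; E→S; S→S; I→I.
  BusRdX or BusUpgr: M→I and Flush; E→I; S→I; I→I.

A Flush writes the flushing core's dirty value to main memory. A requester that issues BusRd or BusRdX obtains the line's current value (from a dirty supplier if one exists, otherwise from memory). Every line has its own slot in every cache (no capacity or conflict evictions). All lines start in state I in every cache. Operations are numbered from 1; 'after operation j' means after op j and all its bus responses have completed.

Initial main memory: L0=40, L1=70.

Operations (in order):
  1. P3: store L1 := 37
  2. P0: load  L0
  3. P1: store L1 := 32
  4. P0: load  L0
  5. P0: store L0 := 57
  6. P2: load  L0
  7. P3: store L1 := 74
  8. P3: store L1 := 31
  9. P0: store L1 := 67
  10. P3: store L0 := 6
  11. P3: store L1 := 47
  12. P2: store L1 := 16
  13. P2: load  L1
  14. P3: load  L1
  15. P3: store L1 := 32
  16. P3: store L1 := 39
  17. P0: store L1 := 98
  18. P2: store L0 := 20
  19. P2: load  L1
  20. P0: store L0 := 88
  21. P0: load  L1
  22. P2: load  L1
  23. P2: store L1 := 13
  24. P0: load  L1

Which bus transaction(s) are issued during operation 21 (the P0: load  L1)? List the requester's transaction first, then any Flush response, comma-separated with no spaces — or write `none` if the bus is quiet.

  op1 P3: store L1 := 37 → I/I/I/M on L1; bus BusRdX; mem=70
  op2 P0: load  L0 → E/I/I/I on L0; bus BusRd; mem=40
  op3 P1: store L1 := 32 → I/M/I/I on L1; bus BusRdX Flush; mem=37
  op4 P0: load  L0 → E/I/I/I on L0; bus (none); mem=40
  op5 P0: store L0 := 57 → M/I/I/I on L0; bus (none); mem=40
  op6 P2: load  L0 → S/I/S/I on L0; bus BusRd Flush; mem=57
  op7 P3: store L1 := 74 → I/I/I/M on L1; bus BusRdX Flush; mem=32
  op8 P3: store L1 := 31 → I/I/I/M on L1; bus (none); mem=32
  op9 P0: store L1 := 67 → M/I/I/I on L1; bus BusRdX Flush; mem=31
  op10 P3: store L0 := 6 → I/I/I/M on L0; bus BusRdX; mem=57
  op11 P3: store L1 := 47 → I/I/I/M on L1; bus BusRdX Flush; mem=67
  op12 P2: store L1 := 16 → I/I/M/I on L1; bus BusRdX Flush; mem=47
  op13 P2: load  L1 → I/I/M/I on L1; bus (none); mem=47
  op14 P3: load  L1 → I/I/S/S on L1; bus BusRd Flush; mem=16
  op15 P3: store L1 := 32 → I/I/I/M on L1; bus BusUpgr; mem=16
  op16 P3: store L1 := 39 → I/I/I/M on L1; bus (none); mem=16
  op17 P0: store L1 := 98 → M/I/I/I on L1; bus BusRdX Flush; mem=39
  op18 P2: store L0 := 20 → I/I/M/I on L0; bus BusRdX Flush; mem=6
  op19 P2: load  L1 → S/I/S/I on L1; bus BusRd Flush; mem=98
  op20 P0: store L0 := 88 → M/I/I/I on L0; bus BusRdX Flush; mem=20
  op21 P0: load  L1 → S/I/S/I on L1; bus (none); mem=98
  op22 P2: load  L1 → S/I/S/I on L1; bus (none); mem=98
  op23 P2: store L1 := 13 → I/I/M/I on L1; bus BusUpgr; mem=98
  op24 P0: load  L1 → S/I/S/I on L1; bus BusRd Flush; mem=13

bus = none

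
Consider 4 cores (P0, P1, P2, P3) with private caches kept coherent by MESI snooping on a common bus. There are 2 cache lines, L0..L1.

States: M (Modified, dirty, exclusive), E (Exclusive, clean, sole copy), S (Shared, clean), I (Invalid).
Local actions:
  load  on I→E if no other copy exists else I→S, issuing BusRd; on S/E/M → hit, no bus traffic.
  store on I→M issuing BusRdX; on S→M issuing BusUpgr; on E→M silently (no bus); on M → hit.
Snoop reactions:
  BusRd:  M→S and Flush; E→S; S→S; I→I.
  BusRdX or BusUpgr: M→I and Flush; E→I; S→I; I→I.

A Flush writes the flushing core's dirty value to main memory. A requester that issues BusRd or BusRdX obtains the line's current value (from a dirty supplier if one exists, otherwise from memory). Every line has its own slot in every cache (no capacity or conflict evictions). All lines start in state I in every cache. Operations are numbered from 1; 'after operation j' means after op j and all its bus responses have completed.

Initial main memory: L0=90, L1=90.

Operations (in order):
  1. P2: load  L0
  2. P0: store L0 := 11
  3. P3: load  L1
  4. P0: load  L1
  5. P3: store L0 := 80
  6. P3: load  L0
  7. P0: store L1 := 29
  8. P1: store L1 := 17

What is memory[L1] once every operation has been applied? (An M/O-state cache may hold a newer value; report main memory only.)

step 1: P2: load  L0  ⟶  IIEI  (L0)  txn=BusRd  M[L0]=90
step 2: P0: store L0 := 11  ⟶  MIII  (L0)  txn=BusRdX  M[L0]=90
step 3: P3: load  L1  ⟶  IIIE  (L1)  txn=BusRd  M[L1]=90
step 4: P0: load  L1  ⟶  SIIS  (L1)  txn=BusRd  M[L1]=90
step 5: P3: store L0 := 80  ⟶  IIIM  (L0)  txn=BusRdX+Flush  M[L0]=11
step 6: P3: load  L0  ⟶  IIIM  (L0)  txn=∅  M[L0]=11
step 7: P0: store L1 := 29  ⟶  MIII  (L1)  txn=BusUpgr  M[L1]=90
step 8: P1: store L1 := 17  ⟶  IMII  (L1)  txn=BusRdX+Flush  M[L1]=29

memory[L1] = 29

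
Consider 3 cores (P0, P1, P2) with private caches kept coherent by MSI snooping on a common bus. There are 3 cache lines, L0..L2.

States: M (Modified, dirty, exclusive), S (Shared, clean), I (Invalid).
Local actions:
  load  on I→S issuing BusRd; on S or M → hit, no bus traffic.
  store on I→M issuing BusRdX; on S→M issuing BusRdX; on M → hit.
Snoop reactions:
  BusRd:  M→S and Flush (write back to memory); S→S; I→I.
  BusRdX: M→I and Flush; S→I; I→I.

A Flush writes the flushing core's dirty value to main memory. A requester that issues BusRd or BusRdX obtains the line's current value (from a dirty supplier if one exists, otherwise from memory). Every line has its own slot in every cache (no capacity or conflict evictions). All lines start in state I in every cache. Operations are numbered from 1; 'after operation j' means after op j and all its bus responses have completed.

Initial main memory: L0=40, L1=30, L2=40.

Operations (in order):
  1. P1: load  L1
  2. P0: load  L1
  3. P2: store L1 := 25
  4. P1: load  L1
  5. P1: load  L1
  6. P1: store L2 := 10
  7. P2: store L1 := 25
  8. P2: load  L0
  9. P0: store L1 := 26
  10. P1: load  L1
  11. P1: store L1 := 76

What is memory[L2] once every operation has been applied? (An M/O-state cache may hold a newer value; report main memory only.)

[1] P1: load  L1 | P0:I, P1:S(30), P2:I | bus: BusRd
[2] P0: load  L1 | P0:S(30), P1:S(30), P2:I | bus: BusRd
[3] P2: store L1 := 25 | P0:I, P1:I, P2:M(25) | bus: BusRdX
[4] P1: load  L1 | P0:I, P1:S(25), P2:S(25) | bus: BusRd,Flush
[5] P1: load  L1 | P0:I, P1:S(25), P2:S(25) | bus: none
[6] P1: store L2 := 10 | P0:I, P1:M(10), P2:I | bus: BusRdX
[7] P2: store L1 := 25 | P0:I, P1:I, P2:M(25) | bus: BusRdX
[8] P2: load  L0 | P0:I, P1:I, P2:S(40) | bus: BusRd
[9] P0: store L1 := 26 | P0:M(26), P1:I, P2:I | bus: BusRdX,Flush
[10] P1: load  L1 | P0:S(26), P1:S(26), P2:I | bus: BusRd,Flush
[11] P1: store L1 := 76 | P0:I, P1:M(76), P2:I | bus: BusRdX

memory[L2] = 40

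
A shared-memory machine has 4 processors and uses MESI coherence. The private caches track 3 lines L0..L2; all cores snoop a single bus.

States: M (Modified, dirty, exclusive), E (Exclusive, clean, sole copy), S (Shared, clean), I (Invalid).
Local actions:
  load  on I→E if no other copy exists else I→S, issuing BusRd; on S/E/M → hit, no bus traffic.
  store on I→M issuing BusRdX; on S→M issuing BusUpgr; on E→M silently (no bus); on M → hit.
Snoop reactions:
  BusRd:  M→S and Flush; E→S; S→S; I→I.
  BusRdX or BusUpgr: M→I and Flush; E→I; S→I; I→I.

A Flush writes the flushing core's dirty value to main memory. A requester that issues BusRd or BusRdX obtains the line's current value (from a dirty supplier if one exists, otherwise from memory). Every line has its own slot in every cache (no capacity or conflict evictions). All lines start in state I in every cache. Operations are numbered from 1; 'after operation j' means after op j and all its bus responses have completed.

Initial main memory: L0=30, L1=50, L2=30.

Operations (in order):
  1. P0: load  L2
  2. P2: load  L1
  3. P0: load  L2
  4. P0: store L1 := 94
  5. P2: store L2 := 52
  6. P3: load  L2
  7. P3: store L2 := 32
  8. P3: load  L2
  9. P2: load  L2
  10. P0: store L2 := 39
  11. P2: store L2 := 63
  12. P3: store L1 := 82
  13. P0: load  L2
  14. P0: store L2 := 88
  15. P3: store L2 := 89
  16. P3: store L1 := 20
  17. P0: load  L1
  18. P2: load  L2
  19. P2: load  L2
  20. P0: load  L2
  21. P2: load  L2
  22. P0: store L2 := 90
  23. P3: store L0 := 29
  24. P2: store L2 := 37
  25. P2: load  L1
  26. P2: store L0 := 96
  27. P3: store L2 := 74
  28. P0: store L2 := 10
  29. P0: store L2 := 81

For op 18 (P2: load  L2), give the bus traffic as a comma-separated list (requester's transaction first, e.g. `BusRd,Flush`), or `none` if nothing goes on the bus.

bus = BusRd,Flush

1. P0: load  L2  bus=[BusRd]  L2: P0=E P1=I P2=I P3=I  mem[L2]=30
2. P2: load  L1  bus=[BusRd]  L1: P0=I P1=I P2=E P3=I  mem[L1]=50
3. P0: load  L2  bus=[-]  L2: P0=E P1=I P2=I P3=I  mem[L2]=30
4. P0: store L1 := 94  bus=[BusRdX]  L1: P0=M P1=I P2=I P3=I  mem[L1]=50
5. P2: store L2 := 52  bus=[BusRdX]  L2: P0=I P1=I P2=M P3=I  mem[L2]=30
6. P3: load  L2  bus=[BusRd,Flush]  L2: P0=I P1=I P2=S P3=S  mem[L2]=52
7. P3: store L2 := 32  bus=[BusUpgr]  L2: P0=I P1=I P2=I P3=M  mem[L2]=52
8. P3: load  L2  bus=[-]  L2: P0=I P1=I P2=I P3=M  mem[L2]=52
9. P2: load  L2  bus=[BusRd,Flush]  L2: P0=I P1=I P2=S P3=S  mem[L2]=32
10. P0: store L2 := 39  bus=[BusRdX]  L2: P0=M P1=I P2=I P3=I  mem[L2]=32
11. P2: store L2 := 63  bus=[BusRdX,Flush]  L2: P0=I P1=I P2=M P3=I  mem[L2]=39
12. P3: store L1 := 82  bus=[BusRdX,Flush]  L1: P0=I P1=I P2=I P3=M  mem[L1]=94
13. P0: load  L2  bus=[BusRd,Flush]  L2: P0=S P1=I P2=S P3=I  mem[L2]=63
14. P0: store L2 := 88  bus=[BusUpgr]  L2: P0=M P1=I P2=I P3=I  mem[L2]=63
15. P3: store L2 := 89  bus=[BusRdX,Flush]  L2: P0=I P1=I P2=I P3=M  mem[L2]=88
16. P3: store L1 := 20  bus=[-]  L1: P0=I P1=I P2=I P3=M  mem[L1]=94
17. P0: load  L1  bus=[BusRd,Flush]  L1: P0=S P1=I P2=I P3=S  mem[L1]=20
18. P2: load  L2  bus=[BusRd,Flush]  L2: P0=I P1=I P2=S P3=S  mem[L2]=89
19. P2: load  L2  bus=[-]  L2: P0=I P1=I P2=S P3=S  mem[L2]=89
20. P0: load  L2  bus=[BusRd]  L2: P0=S P1=I P2=S P3=S  mem[L2]=89
21. P2: load  L2  bus=[-]  L2: P0=S P1=I P2=S P3=S  mem[L2]=89
22. P0: store L2 := 90  bus=[BusUpgr]  L2: P0=M P1=I P2=I P3=I  mem[L2]=89
23. P3: store L0 := 29  bus=[BusRdX]  L0: P0=I P1=I P2=I P3=M  mem[L0]=30
24. P2: store L2 := 37  bus=[BusRdX,Flush]  L2: P0=I P1=I P2=M P3=I  mem[L2]=90
25. P2: load  L1  bus=[BusRd]  L1: P0=S P1=I P2=S P3=S  mem[L1]=20
26. P2: store L0 := 96  bus=[BusRdX,Flush]  L0: P0=I P1=I P2=M P3=I  mem[L0]=29
27. P3: store L2 := 74  bus=[BusRdX,Flush]  L2: P0=I P1=I P2=I P3=M  mem[L2]=37
28. P0: store L2 := 10  bus=[BusRdX,Flush]  L2: P0=M P1=I P2=I P3=I  mem[L2]=74
29. P0: store L2 := 81  bus=[-]  L2: P0=M P1=I P2=I P3=I  mem[L2]=74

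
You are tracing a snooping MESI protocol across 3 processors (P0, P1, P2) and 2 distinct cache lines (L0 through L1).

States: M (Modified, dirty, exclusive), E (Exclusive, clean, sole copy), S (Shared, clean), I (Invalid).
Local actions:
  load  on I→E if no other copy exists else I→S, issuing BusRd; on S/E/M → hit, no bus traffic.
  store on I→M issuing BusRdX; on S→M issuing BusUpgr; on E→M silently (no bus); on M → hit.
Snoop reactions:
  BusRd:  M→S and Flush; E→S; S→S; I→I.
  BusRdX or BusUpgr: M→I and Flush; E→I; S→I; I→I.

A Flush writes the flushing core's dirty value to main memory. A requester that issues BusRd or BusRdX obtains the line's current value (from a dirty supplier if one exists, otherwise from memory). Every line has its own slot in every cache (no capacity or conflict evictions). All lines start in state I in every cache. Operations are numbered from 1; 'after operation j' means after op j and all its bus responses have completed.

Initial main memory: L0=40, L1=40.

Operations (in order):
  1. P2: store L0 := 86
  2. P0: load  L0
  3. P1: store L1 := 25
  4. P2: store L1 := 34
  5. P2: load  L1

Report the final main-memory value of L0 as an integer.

step 1: P2: store L0 := 86  ⟶  IIM  (L0)  txn=BusRdX  M[L0]=40
step 2: P0: load  L0  ⟶  SIS  (L0)  txn=BusRd+Flush  M[L0]=86
step 3: P1: store L1 := 25  ⟶  IMI  (L1)  txn=BusRdX  M[L1]=40
step 4: P2: store L1 := 34  ⟶  IIM  (L1)  txn=BusRdX+Flush  M[L1]=25
step 5: P2: load  L1  ⟶  IIM  (L1)  txn=∅  M[L1]=25

memory[L0] = 86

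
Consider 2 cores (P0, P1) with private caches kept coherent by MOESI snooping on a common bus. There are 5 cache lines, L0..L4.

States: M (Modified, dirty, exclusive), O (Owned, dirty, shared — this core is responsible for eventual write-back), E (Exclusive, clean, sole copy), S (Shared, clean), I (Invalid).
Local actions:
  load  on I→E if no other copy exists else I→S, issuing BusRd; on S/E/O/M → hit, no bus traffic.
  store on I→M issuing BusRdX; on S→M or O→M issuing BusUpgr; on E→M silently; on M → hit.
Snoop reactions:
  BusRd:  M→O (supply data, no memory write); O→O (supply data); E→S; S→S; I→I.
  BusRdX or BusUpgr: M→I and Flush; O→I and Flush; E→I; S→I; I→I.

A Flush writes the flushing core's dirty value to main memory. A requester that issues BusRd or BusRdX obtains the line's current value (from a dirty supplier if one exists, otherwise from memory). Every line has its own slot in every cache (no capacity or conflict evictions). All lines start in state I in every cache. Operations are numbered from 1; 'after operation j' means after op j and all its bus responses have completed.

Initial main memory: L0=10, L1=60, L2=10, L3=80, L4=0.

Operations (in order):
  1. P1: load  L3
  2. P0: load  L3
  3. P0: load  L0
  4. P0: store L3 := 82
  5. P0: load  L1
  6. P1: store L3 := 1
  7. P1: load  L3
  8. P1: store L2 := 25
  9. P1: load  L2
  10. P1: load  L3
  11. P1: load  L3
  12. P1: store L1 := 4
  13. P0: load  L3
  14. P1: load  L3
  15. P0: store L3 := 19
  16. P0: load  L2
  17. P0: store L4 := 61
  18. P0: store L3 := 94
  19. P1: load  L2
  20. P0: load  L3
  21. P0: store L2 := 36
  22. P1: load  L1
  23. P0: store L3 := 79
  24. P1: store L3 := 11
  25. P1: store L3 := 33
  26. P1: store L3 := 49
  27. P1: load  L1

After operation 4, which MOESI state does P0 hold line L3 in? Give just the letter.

state = M

1. P1: load  L3  bus=[BusRd]  L3: P0=I P1=E  mem[L3]=80
2. P0: load  L3  bus=[BusRd]  L3: P0=S P1=S  mem[L3]=80
3. P0: load  L0  bus=[BusRd]  L0: P0=E P1=I  mem[L0]=10
4. P0: store L3 := 82  bus=[BusUpgr]  L3: P0=M P1=I  mem[L3]=80
5. P0: load  L1  bus=[BusRd]  L1: P0=E P1=I  mem[L1]=60
6. P1: store L3 := 1  bus=[BusRdX,Flush]  L3: P0=I P1=M  mem[L3]=82
7. P1: load  L3  bus=[-]  L3: P0=I P1=M  mem[L3]=82
8. P1: store L2 := 25  bus=[BusRdX]  L2: P0=I P1=M  mem[L2]=10
9. P1: load  L2  bus=[-]  L2: P0=I P1=M  mem[L2]=10
10. P1: load  L3  bus=[-]  L3: P0=I P1=M  mem[L3]=82
11. P1: load  L3  bus=[-]  L3: P0=I P1=M  mem[L3]=82
12. P1: store L1 := 4  bus=[BusRdX]  L1: P0=I P1=M  mem[L1]=60
13. P0: load  L3  bus=[BusRd]  L3: P0=S P1=O  mem[L3]=82
14. P1: load  L3  bus=[-]  L3: P0=S P1=O  mem[L3]=82
15. P0: store L3 := 19  bus=[BusUpgr,Flush]  L3: P0=M P1=I  mem[L3]=1
16. P0: load  L2  bus=[BusRd]  L2: P0=S P1=O  mem[L2]=10
17. P0: store L4 := 61  bus=[BusRdX]  L4: P0=M P1=I  mem[L4]=0
18. P0: store L3 := 94  bus=[-]  L3: P0=M P1=I  mem[L3]=1
19. P1: load  L2  bus=[-]  L2: P0=S P1=O  mem[L2]=10
20. P0: load  L3  bus=[-]  L3: P0=M P1=I  mem[L3]=1
21. P0: store L2 := 36  bus=[BusUpgr,Flush]  L2: P0=M P1=I  mem[L2]=25
22. P1: load  L1  bus=[-]  L1: P0=I P1=M  mem[L1]=60
23. P0: store L3 := 79  bus=[-]  L3: P0=M P1=I  mem[L3]=1
24. P1: store L3 := 11  bus=[BusRdX,Flush]  L3: P0=I P1=M  mem[L3]=79
25. P1: store L3 := 33  bus=[-]  L3: P0=I P1=M  mem[L3]=79
26. P1: store L3 := 49  bus=[-]  L3: P0=I P1=M  mem[L3]=79
27. P1: load  L1  bus=[-]  L1: P0=I P1=M  mem[L1]=60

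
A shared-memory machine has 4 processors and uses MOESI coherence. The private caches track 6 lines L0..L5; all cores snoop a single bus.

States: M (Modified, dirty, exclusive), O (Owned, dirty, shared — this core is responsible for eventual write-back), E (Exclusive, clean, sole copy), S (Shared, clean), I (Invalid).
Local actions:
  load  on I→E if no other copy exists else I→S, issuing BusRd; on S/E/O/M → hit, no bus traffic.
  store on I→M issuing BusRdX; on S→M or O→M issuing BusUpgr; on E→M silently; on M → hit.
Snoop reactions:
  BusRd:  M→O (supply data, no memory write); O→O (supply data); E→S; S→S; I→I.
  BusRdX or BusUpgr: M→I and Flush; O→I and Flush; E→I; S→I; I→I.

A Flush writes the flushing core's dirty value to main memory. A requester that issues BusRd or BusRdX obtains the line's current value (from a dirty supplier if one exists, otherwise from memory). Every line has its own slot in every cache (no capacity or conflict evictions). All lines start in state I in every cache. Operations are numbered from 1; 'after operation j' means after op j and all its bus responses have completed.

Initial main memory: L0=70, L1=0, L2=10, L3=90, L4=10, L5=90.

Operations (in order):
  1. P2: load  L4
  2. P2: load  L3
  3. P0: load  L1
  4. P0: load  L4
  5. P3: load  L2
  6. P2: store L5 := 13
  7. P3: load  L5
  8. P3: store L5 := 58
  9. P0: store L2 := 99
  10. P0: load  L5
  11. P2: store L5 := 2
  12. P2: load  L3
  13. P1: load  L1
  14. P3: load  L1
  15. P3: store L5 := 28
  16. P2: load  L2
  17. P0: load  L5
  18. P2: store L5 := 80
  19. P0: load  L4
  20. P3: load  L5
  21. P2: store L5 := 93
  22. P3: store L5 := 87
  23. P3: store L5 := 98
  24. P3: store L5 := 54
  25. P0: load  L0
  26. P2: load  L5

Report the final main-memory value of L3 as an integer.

memory[L3] = 90

step 1: P2: load  L4  ⟶  IIEI  (L4)  txn=BusRd  M[L4]=10
step 2: P2: load  L3  ⟶  IIEI  (L3)  txn=BusRd  M[L3]=90
step 3: P0: load  L1  ⟶  EIII  (L1)  txn=BusRd  M[L1]=0
step 4: P0: load  L4  ⟶  SISI  (L4)  txn=BusRd  M[L4]=10
step 5: P3: load  L2  ⟶  IIIE  (L2)  txn=BusRd  M[L2]=10
step 6: P2: store L5 := 13  ⟶  IIMI  (L5)  txn=BusRdX  M[L5]=90
step 7: P3: load  L5  ⟶  IIOS  (L5)  txn=BusRd  M[L5]=90
step 8: P3: store L5 := 58  ⟶  IIIM  (L5)  txn=BusUpgr+Flush  M[L5]=13
step 9: P0: store L2 := 99  ⟶  MIII  (L2)  txn=BusRdX  M[L2]=10
step 10: P0: load  L5  ⟶  SIIO  (L5)  txn=BusRd  M[L5]=13
step 11: P2: store L5 := 2  ⟶  IIMI  (L5)  txn=BusRdX+Flush  M[L5]=58
step 12: P2: load  L3  ⟶  IIEI  (L3)  txn=∅  M[L3]=90
step 13: P1: load  L1  ⟶  SSII  (L1)  txn=BusRd  M[L1]=0
step 14: P3: load  L1  ⟶  SSIS  (L1)  txn=BusRd  M[L1]=0
step 15: P3: store L5 := 28  ⟶  IIIM  (L5)  txn=BusRdX+Flush  M[L5]=2
step 16: P2: load  L2  ⟶  OISI  (L2)  txn=BusRd  M[L2]=10
step 17: P0: load  L5  ⟶  SIIO  (L5)  txn=BusRd  M[L5]=2
step 18: P2: store L5 := 80  ⟶  IIMI  (L5)  txn=BusRdX+Flush  M[L5]=28
step 19: P0: load  L4  ⟶  SISI  (L4)  txn=∅  M[L4]=10
step 20: P3: load  L5  ⟶  IIOS  (L5)  txn=BusRd  M[L5]=28
step 21: P2: store L5 := 93  ⟶  IIMI  (L5)  txn=BusUpgr  M[L5]=28
step 22: P3: store L5 := 87  ⟶  IIIM  (L5)  txn=BusRdX+Flush  M[L5]=93
step 23: P3: store L5 := 98  ⟶  IIIM  (L5)  txn=∅  M[L5]=93
step 24: P3: store L5 := 54  ⟶  IIIM  (L5)  txn=∅  M[L5]=93
step 25: P0: load  L0  ⟶  EIII  (L0)  txn=BusRd  M[L0]=70
step 26: P2: load  L5  ⟶  IISO  (L5)  txn=BusRd  M[L5]=93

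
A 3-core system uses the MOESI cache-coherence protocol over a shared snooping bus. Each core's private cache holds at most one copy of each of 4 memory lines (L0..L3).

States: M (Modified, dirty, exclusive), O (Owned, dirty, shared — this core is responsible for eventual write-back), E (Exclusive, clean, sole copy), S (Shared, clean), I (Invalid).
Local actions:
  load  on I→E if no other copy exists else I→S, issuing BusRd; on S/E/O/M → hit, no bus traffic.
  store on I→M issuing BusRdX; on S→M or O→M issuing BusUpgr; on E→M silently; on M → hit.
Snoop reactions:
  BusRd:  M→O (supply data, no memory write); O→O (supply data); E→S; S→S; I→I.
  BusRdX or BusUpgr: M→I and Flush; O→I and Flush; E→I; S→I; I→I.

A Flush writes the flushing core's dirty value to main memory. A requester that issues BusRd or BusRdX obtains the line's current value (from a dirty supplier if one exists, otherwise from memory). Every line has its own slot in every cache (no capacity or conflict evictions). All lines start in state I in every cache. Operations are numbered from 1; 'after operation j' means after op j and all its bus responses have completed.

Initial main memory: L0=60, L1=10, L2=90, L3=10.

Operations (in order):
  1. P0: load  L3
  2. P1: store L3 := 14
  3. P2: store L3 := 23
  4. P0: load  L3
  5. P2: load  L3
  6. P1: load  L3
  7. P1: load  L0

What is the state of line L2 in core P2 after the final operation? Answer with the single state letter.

1. P0: load  L3  bus=[BusRd]  L3: P0=E P1=I P2=I  mem[L3]=10
2. P1: store L3 := 14  bus=[BusRdX]  L3: P0=I P1=M P2=I  mem[L3]=10
3. P2: store L3 := 23  bus=[BusRdX,Flush]  L3: P0=I P1=I P2=M  mem[L3]=14
4. P0: load  L3  bus=[BusRd]  L3: P0=S P1=I P2=O  mem[L3]=14
5. P2: load  L3  bus=[-]  L3: P0=S P1=I P2=O  mem[L3]=14
6. P1: load  L3  bus=[BusRd]  L3: P0=S P1=S P2=O  mem[L3]=14
7. P1: load  L0  bus=[BusRd]  L0: P0=I P1=E P2=I  mem[L0]=60

state = I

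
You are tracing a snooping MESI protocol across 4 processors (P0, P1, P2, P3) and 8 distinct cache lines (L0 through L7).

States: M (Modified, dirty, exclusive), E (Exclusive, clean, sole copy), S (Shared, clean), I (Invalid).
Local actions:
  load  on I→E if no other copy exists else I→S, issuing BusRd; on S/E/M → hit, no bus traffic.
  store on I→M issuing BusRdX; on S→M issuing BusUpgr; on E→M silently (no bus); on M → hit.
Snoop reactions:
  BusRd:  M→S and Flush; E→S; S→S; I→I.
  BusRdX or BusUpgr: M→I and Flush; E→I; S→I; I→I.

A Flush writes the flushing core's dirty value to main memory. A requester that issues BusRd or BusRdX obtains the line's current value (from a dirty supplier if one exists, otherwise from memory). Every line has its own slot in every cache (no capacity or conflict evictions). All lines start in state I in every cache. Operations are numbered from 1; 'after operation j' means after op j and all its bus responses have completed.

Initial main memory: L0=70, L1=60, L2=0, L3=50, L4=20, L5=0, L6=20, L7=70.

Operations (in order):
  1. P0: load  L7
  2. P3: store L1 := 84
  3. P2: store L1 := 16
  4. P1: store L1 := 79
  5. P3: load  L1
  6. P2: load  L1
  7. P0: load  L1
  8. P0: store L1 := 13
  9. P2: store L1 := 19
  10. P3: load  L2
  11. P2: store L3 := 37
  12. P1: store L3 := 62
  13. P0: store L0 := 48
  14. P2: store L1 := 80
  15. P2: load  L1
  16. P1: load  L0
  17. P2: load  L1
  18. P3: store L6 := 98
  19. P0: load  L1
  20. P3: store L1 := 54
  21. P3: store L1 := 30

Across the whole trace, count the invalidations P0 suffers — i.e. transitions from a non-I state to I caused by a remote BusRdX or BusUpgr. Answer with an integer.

invalidations = 2

[1] P0: load  L7 | P0:E(70), P1:I, P2:I, P3:I | bus: BusRd
[2] P3: store L1 := 84 | P0:I, P1:I, P2:I, P3:M(84) | bus: BusRdX
[3] P2: store L1 := 16 | P0:I, P1:I, P2:M(16), P3:I | bus: BusRdX,Flush
[4] P1: store L1 := 79 | P0:I, P1:M(79), P2:I, P3:I | bus: BusRdX,Flush
[5] P3: load  L1 | P0:I, P1:S(79), P2:I, P3:S(79) | bus: BusRd,Flush
[6] P2: load  L1 | P0:I, P1:S(79), P2:S(79), P3:S(79) | bus: BusRd
[7] P0: load  L1 | P0:S(79), P1:S(79), P2:S(79), P3:S(79) | bus: BusRd
[8] P0: store L1 := 13 | P0:M(13), P1:I, P2:I, P3:I | bus: BusUpgr
[9] P2: store L1 := 19 | P0:I, P1:I, P2:M(19), P3:I | bus: BusRdX,Flush
[10] P3: load  L2 | P0:I, P1:I, P2:I, P3:E(0) | bus: BusRd
[11] P2: store L3 := 37 | P0:I, P1:I, P2:M(37), P3:I | bus: BusRdX
[12] P1: store L3 := 62 | P0:I, P1:M(62), P2:I, P3:I | bus: BusRdX,Flush
[13] P0: store L0 := 48 | P0:M(48), P1:I, P2:I, P3:I | bus: BusRdX
[14] P2: store L1 := 80 | P0:I, P1:I, P2:M(80), P3:I | bus: none
[15] P2: load  L1 | P0:I, P1:I, P2:M(80), P3:I | bus: none
[16] P1: load  L0 | P0:S(48), P1:S(48), P2:I, P3:I | bus: BusRd,Flush
[17] P2: load  L1 | P0:I, P1:I, P2:M(80), P3:I | bus: none
[18] P3: store L6 := 98 | P0:I, P1:I, P2:I, P3:M(98) | bus: BusRdX
[19] P0: load  L1 | P0:S(80), P1:I, P2:S(80), P3:I | bus: BusRd,Flush
[20] P3: store L1 := 54 | P0:I, P1:I, P2:I, P3:M(54) | bus: BusRdX
[21] P3: store L1 := 30 | P0:I, P1:I, P2:I, P3:M(30) | bus: none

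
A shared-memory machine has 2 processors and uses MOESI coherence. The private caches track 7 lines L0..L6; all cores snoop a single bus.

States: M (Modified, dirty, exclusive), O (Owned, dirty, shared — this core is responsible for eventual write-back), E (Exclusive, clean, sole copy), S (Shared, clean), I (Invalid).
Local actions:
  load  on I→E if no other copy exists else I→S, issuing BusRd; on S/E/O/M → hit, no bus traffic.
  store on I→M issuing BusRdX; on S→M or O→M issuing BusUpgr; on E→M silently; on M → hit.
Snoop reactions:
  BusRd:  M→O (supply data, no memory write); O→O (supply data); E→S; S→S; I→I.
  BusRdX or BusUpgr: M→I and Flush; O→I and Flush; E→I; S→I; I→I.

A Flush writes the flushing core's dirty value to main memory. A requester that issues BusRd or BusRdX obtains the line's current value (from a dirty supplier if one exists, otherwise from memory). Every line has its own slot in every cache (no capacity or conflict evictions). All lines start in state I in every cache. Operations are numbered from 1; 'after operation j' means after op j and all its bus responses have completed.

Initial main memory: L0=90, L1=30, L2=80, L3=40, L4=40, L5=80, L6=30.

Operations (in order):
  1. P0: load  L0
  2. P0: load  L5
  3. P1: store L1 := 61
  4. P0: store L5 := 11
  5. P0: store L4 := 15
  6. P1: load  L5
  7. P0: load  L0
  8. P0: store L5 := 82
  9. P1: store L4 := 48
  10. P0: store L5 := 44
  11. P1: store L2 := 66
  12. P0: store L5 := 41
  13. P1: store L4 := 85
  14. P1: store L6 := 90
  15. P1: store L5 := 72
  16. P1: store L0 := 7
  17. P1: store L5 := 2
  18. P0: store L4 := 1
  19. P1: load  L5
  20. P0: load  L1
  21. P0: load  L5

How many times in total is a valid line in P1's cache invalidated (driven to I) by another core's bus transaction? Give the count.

[1] P0: load  L0 | P0:E(90), P1:I | bus: BusRd
[2] P0: load  L5 | P0:E(80), P1:I | bus: BusRd
[3] P1: store L1 := 61 | P0:I, P1:M(61) | bus: BusRdX
[4] P0: store L5 := 11 | P0:M(11), P1:I | bus: none
[5] P0: store L4 := 15 | P0:M(15), P1:I | bus: BusRdX
[6] P1: load  L5 | P0:O(11), P1:S(11) | bus: BusRd
[7] P0: load  L0 | P0:E(90), P1:I | bus: none
[8] P0: store L5 := 82 | P0:M(82), P1:I | bus: BusUpgr
[9] P1: store L4 := 48 | P0:I, P1:M(48) | bus: BusRdX,Flush
[10] P0: store L5 := 44 | P0:M(44), P1:I | bus: none
[11] P1: store L2 := 66 | P0:I, P1:M(66) | bus: BusRdX
[12] P0: store L5 := 41 | P0:M(41), P1:I | bus: none
[13] P1: store L4 := 85 | P0:I, P1:M(85) | bus: none
[14] P1: store L6 := 90 | P0:I, P1:M(90) | bus: BusRdX
[15] P1: store L5 := 72 | P0:I, P1:M(72) | bus: BusRdX,Flush
[16] P1: store L0 := 7 | P0:I, P1:M(7) | bus: BusRdX
[17] P1: store L5 := 2 | P0:I, P1:M(2) | bus: none
[18] P0: store L4 := 1 | P0:M(1), P1:I | bus: BusRdX,Flush
[19] P1: load  L5 | P0:I, P1:M(2) | bus: none
[20] P0: load  L1 | P0:S(61), P1:O(61) | bus: BusRd
[21] P0: load  L5 | P0:S(2), P1:O(2) | bus: BusRd

invalidations = 2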